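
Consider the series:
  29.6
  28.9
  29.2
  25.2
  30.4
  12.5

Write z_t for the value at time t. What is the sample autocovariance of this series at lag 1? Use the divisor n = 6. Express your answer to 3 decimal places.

Mean z̄ = (29.6 + 28.9 + 29.2 + 25.2 + 30.4 + 12.5)/6 = 25.9667
Deviations: 3.6333, 2.9333, 3.2333, -0.7667, 4.4333, -13.4667
Σ_{t=1}^{5}(z_t−z̄)(z_{t+1}−z̄) = -45.4378
γ_1 = -45.4378 / 6 = -7.573

-7.573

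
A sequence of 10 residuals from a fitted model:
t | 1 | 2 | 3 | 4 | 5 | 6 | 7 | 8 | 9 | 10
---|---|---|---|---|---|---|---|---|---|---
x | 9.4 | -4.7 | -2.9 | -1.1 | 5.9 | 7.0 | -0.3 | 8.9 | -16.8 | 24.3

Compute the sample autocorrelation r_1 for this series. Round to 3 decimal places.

Mean x̄ = (9.4 − 4.7 − 2.9 − 1.1 + 5.9 + 7.0 − 0.3 + 8.9 − 16.8 + 24.3)/10 = 2.9700
Numerator Σ_{t=1}^{9}(x_t−x̄)(x_{t+1}−x̄) = -552.0209
Denominator Σ(x_t−x̄)² = 1067.7010
r_1 = -552.0209 / 1067.7010 = -0.517

-0.517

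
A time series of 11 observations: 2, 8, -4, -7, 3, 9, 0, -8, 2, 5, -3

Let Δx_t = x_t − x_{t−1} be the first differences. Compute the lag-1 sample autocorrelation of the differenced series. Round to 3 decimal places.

-0.100

First differences Δx: 6, -12, -3, 10, 6, -9, -8, 10, 3, -8
Mean of differences = -0.5000
Numerator Σ(Δx_t−Δx̄)(Δx_{t+1}−Δx̄) = -63.7500
Denominator Σ(Δx_t−Δx̄)² = 640.5000
r_1(Δx) = -63.7500 / 640.5000 = -0.100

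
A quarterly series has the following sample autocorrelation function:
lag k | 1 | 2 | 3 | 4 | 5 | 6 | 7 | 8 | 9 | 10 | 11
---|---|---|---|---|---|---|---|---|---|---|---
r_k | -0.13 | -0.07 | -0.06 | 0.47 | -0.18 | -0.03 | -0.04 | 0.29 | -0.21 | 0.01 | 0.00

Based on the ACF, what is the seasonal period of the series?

The largest autocorrelation is r_4 = 0.47, with a weaker echo at lag 8 (0.29); the remaining lags stay at or below 0.01.
The dominant spike at lag 4 indicates a seasonal period of 4.

4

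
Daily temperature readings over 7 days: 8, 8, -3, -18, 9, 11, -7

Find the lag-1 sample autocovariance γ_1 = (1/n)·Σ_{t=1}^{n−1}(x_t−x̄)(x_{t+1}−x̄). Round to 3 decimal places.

Mean x̄ = (8 + 8 − 3 − 18 + 9 + 11 − 7)/7 = 1.1429
Σ_{t=1}^{6}(x_t−x̄)(x_{t+1}−x̄) = -55.3061
γ_1 = -55.3061 / 7 = -7.901

-7.901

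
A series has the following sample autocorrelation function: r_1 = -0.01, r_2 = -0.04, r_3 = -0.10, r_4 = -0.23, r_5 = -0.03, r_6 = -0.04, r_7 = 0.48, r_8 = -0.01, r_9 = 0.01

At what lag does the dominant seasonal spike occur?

7

The largest autocorrelation is r_7 = 0.48; the remaining lags stay at or below 0.01.
The dominant spike at lag 7 indicates a seasonal period of 7.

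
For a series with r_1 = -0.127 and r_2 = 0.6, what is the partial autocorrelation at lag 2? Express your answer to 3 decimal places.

0.593

φ_{22} = (r_2 − r_1²) / (1 − r_1²)
r_1² = (-0.127)² = 0.016129
Numerator = 0.6 − 0.0161 = 0.5839; denominator = 1 − 0.0161 = 0.9839
φ_{22} = 0.5839 / 0.9839 = 0.593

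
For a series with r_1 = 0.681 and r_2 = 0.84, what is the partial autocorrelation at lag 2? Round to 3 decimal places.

φ_{22} = (r_2 − r_1²) / (1 − r_1²)
r_1² = (0.681)² = 0.463761
Numerator = 0.84 − 0.4638 = 0.3762; denominator = 1 − 0.4638 = 0.5362
φ_{22} = 0.3762 / 0.5362 = 0.702

0.702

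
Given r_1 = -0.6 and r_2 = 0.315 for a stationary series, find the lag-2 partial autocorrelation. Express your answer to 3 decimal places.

φ_{22} = (r_2 − r_1²) / (1 − r_1²)
r_1² = (-0.6)² = 0.36
Numerator = 0.315 − 0.3600 = -0.0450; denominator = 1 − 0.3600 = 0.6400
φ_{22} = -0.0450 / 0.6400 = -0.070

-0.070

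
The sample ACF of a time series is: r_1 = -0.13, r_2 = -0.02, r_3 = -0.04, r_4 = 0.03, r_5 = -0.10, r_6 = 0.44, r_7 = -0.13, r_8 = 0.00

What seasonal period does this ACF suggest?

6

The largest autocorrelation is r_6 = 0.44; the remaining lags stay at or below 0.03.
The dominant spike at lag 6 indicates a seasonal period of 6.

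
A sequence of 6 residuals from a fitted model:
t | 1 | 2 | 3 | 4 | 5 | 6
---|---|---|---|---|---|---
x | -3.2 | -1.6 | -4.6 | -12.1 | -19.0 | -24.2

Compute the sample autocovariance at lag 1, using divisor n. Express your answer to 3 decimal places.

Mean x̄ = (-3.2 − 1.6 − 4.6 − 12.1 − 19.0 − 24.2)/6 = -10.7833
Deviations: 7.5833, 9.1833, 6.1833, -1.3167, -8.2167, -13.4167
Σ_{t=1}^{5}(x_t−x̄)(x_{t+1}−x̄) = 239.3414
γ_1 = 239.3414 / 6 = 39.890

39.890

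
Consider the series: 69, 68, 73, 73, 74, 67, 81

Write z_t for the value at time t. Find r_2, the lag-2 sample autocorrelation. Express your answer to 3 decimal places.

0.054

Mean z̄ = (69 + 68 + 73 + 73 + 74 + 67 + 81)/7 = 72.1429
Numerator Σ_{t=1}^{5}(z_t−z̄)(z_{t+2}−z̄) = 7.3878
Denominator Σ(z_t−z̄)² = 136.8571
r_2 = 7.3878 / 136.8571 = 0.054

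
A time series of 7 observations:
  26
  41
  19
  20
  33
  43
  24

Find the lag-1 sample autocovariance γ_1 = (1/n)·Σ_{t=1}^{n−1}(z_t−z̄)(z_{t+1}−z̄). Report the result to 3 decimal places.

-17.271

Mean z̄ = (26 + 41 + 19 + 20 + 33 + 43 + 24)/7 = 29.4286
Σ_{t=1}^{6}(z_t−z̄)(z_{t+1}−z̄) = -120.8980
γ_1 = -120.8980 / 7 = -17.271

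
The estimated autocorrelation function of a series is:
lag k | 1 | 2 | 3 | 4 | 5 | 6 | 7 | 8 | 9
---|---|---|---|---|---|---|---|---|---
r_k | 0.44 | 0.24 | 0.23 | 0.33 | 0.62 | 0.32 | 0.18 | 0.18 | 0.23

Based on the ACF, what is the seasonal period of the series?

The largest autocorrelation is r_5 = 0.62; the remaining lags stay at or below 0.44. The elevated value at lag 1 (0.44), dropping to 0.24 at lag 2, reflects decaying short-term dependence rather than seasonality.
The dominant spike at lag 5 indicates a seasonal period of 5.

5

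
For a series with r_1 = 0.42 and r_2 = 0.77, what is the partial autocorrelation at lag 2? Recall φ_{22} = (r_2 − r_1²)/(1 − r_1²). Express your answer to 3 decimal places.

φ_{22} = (r_2 − r_1²) / (1 − r_1²)
r_1² = (0.42)² = 0.1764
Numerator = 0.77 − 0.1764 = 0.5936; denominator = 1 − 0.1764 = 0.8236
φ_{22} = 0.5936 / 0.8236 = 0.721

0.721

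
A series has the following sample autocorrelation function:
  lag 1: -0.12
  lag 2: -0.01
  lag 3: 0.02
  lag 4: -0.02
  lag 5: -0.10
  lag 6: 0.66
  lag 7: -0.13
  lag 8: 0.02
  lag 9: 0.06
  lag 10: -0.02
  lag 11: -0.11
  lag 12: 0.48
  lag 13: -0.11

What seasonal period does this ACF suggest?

6

The largest autocorrelation is r_6 = 0.66, with a weaker echo at lag 12 (0.48); the remaining lags stay at or below 0.06.
The dominant spike at lag 6 indicates a seasonal period of 6.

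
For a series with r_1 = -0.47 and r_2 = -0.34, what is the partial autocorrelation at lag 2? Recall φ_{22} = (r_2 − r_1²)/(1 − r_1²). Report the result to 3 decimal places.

-0.720

φ_{22} = (r_2 − r_1²) / (1 − r_1²)
r_1² = (-0.47)² = 0.2209
Numerator = -0.34 − 0.2209 = -0.5609; denominator = 1 − 0.2209 = 0.7791
φ_{22} = -0.5609 / 0.7791 = -0.720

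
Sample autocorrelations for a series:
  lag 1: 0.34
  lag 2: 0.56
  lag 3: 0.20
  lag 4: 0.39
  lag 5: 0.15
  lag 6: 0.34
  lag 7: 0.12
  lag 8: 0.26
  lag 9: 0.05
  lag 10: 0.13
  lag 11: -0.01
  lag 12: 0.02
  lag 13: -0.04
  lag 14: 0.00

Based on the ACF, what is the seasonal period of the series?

2

The largest autocorrelation is r_2 = 0.56, with a weaker echo at lag 4 (0.39); the remaining lags stay at or below 0.34.
The dominant spike at lag 2 indicates a seasonal period of 2.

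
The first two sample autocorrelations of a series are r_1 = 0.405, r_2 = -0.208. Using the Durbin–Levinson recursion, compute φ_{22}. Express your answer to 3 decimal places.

φ_{22} = (r_2 − r_1²) / (1 − r_1²)
r_1² = (0.405)² = 0.164025
Numerator = -0.208 − 0.1640 = -0.3720; denominator = 1 − 0.1640 = 0.8360
φ_{22} = -0.3720 / 0.8360 = -0.445

-0.445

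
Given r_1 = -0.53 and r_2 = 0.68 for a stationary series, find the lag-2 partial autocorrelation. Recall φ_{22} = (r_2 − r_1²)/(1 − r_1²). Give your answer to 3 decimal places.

φ_{22} = (r_2 − r_1²) / (1 − r_1²)
r_1² = (-0.53)² = 0.2809
Numerator = 0.68 − 0.2809 = 0.3991; denominator = 1 − 0.2809 = 0.7191
φ_{22} = 0.3991 / 0.7191 = 0.555

0.555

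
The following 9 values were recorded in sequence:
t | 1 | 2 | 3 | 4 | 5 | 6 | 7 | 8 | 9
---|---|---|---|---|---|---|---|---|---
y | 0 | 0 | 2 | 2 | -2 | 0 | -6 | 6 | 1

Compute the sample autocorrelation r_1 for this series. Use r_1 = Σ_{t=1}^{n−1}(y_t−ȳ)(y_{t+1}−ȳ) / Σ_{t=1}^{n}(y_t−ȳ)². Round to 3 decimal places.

Mean ȳ = (0 + 0 + 2 + 2 − 2 + 0 − 6 + 6 + 1)/9 = 0.3333
Numerator Σ_{t=1}^{8}(y_t−ȳ)(y_{t+1}−ȳ) = -30.7778
Denominator Σ(y_t−ȳ)² = 84.0000
r_1 = -30.7778 / 84.0000 = -0.366

-0.366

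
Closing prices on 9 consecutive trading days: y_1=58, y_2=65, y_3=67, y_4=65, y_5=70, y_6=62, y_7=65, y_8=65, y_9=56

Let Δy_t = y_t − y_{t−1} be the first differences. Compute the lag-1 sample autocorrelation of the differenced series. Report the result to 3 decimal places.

-0.272

First differences Δy: 7, 2, -2, 5, -8, 3, 0, -9
Mean of differences = -0.2500
Numerator Σ(Δy_t−Δȳ)(Δy_{t+1}−Δȳ) = -64.0625
Denominator Σ(Δy_t−Δȳ)² = 235.5000
r_1(Δy) = -64.0625 / 235.5000 = -0.272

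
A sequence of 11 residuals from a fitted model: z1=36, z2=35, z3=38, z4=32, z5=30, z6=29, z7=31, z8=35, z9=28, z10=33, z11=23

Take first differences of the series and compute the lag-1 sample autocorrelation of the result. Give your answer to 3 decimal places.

-0.519

First differences Δz: -1, 3, -6, -2, -1, 2, 4, -7, 5, -10
Mean of differences = -1.3000
Numerator Σ(Δz_t−Δz̄)(Δz_{t+1}−Δz̄) = -118.2900
Denominator Σ(Δz_t−Δz̄)² = 228.1000
r_1(Δz) = -118.2900 / 228.1000 = -0.519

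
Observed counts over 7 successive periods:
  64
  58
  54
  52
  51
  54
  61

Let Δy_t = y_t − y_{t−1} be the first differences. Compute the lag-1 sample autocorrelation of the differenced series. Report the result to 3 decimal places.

0.438

First differences Δy: -6, -4, -2, -1, 3, 7
Mean of differences = -0.5000
Numerator Σ(Δy_t−Δȳ)(Δy_{t+1}−Δȳ) = 49.7500
Denominator Σ(Δy_t−Δȳ)² = 113.5000
r_1(Δy) = 49.7500 / 113.5000 = 0.438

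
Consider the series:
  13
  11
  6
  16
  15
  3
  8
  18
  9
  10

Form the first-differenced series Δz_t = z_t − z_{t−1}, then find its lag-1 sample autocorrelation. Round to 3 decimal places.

First differences Δz: -2, -5, 10, -1, -12, 5, 10, -9, 1
Mean of differences = -0.3333
Numerator Σ(Δz_t−Δz̄)(Δz_{t+1}−Δz̄) = -147.7778
Denominator Σ(Δz_t−Δz̄)² = 480.0000
r_1(Δz) = -147.7778 / 480.0000 = -0.308

-0.308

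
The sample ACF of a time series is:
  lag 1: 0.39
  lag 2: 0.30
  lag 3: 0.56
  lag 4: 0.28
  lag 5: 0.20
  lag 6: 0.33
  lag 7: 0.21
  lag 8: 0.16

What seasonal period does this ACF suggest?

The largest autocorrelation is r_3 = 0.56; the remaining lags stay at or below 0.39. The elevated value at lag 1 (0.39), dropping to 0.30 at lag 2, reflects decaying short-term dependence rather than seasonality.
The dominant spike at lag 3 indicates a seasonal period of 3.

3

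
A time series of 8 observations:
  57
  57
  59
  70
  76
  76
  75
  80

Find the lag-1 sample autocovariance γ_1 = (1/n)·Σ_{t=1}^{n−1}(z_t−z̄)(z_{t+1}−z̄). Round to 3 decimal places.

Mean z̄ = (57 + 57 + 59 + 70 + 76 + 76 + 75 + 80)/8 = 68.7500
Σ_{t=1}^{7}(z_t−z̄)(z_{t+1}−z̄) = 417.6875
γ_1 = 417.6875 / 8 = 52.211

52.211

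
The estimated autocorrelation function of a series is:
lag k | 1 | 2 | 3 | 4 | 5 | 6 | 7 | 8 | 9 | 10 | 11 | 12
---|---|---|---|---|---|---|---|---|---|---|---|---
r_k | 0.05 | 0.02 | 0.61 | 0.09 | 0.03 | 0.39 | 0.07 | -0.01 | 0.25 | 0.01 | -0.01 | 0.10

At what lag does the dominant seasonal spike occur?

The largest autocorrelation is r_3 = 0.61, with weaker echoes at lags 6 (0.39) and 9 (0.25); the remaining lags stay at or below 0.10.
The dominant spike at lag 3 indicates a seasonal period of 3.

3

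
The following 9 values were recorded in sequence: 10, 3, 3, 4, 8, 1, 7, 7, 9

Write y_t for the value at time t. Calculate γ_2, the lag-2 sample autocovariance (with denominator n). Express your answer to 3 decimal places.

-0.406

Mean ȳ = (10 + 3 + 3 + 4 + 8 + 1 + 7 + 7 + 9)/9 = 5.7778
Σ_{t=1}^{7}(y_t−ȳ)(y_{t+2}−ȳ) = -3.6543
γ_2 = -3.6543 / 9 = -0.406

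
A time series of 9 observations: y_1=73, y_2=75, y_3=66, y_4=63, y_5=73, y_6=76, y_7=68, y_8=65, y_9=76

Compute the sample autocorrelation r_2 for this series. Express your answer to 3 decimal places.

-0.715

Mean ȳ = (73 + 75 + 66 + 63 + 73 + 76 + 68 + 65 + 76)/9 = 70.5556
Numerator Σ_{t=1}^{7}(y_t−ȳ)(y_{t+2}−ȳ) = -147.3951
Denominator Σ(y_t−ȳ)² = 206.2222
r_2 = -147.3951 / 206.2222 = -0.715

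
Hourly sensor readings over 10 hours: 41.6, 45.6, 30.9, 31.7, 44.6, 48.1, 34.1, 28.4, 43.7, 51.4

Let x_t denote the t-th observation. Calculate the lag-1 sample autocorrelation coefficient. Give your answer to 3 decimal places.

0.090

Mean x̄ = (41.6 + 45.6 + 30.9 + 31.7 + 44.6 + 48.1 + 34.1 + 28.4 + 43.7 + 51.4)/10 = 40.0100
Numerator Σ_{t=1}^{9}(x_t−x̄)(x_{t+1}−x̄) = 52.6489
Denominator Σ(x_t−x̄)² = 585.4090
r_1 = 52.6489 / 585.4090 = 0.090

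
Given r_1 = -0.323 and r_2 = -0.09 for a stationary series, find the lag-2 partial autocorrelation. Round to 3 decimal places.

φ_{22} = (r_2 − r_1²) / (1 − r_1²)
r_1² = (-0.323)² = 0.104329
Numerator = -0.09 − 0.1043 = -0.1943; denominator = 1 − 0.1043 = 0.8957
φ_{22} = -0.1943 / 0.8957 = -0.217

-0.217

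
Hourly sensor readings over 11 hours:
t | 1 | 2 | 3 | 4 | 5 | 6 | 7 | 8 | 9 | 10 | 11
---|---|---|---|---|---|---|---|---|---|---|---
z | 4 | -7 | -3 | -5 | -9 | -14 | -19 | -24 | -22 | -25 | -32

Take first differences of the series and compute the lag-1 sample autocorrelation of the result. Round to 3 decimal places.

-0.284

First differences Δz: -11, 4, -2, -4, -5, -5, -5, 2, -3, -7
Mean of differences = -3.6000
Numerator Σ(Δz_t−Δz̄)(Δz_{t+1}−Δz̄) = -46.7600
Denominator Σ(Δz_t−Δz̄)² = 164.4000
r_1(Δz) = -46.7600 / 164.4000 = -0.284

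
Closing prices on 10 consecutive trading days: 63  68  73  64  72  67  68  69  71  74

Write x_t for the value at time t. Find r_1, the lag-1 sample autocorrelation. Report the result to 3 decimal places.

-0.223

Mean x̄ = (63 + 68 + 73 + 64 + 72 + 67 + 68 + 69 + 71 + 74)/10 = 68.9000
Numerator Σ_{t=1}^{9}(x_t−x̄)(x_{t+1}−x̄) = -27.0100
Denominator Σ(x_t−x̄)² = 120.9000
r_1 = -27.0100 / 120.9000 = -0.223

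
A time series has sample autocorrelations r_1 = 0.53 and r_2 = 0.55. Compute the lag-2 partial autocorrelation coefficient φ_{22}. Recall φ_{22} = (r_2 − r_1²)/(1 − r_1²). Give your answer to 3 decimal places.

0.374

φ_{22} = (r_2 − r_1²) / (1 − r_1²)
r_1² = (0.53)² = 0.2809
Numerator = 0.55 − 0.2809 = 0.2691; denominator = 1 − 0.2809 = 0.7191
φ_{22} = 0.2691 / 0.7191 = 0.374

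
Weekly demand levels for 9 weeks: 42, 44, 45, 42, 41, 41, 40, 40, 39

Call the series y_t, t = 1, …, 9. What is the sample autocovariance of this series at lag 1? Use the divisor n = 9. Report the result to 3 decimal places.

2.040

Mean ȳ = (42 + 44 + 45 + 42 + 41 + 41 + 40 + 40 + 39)/9 = 41.5556
Σ_{t=1}^{8}(y_t−ȳ)(y_{t+1}−ȳ) = 18.3580
γ_1 = 18.3580 / 9 = 2.040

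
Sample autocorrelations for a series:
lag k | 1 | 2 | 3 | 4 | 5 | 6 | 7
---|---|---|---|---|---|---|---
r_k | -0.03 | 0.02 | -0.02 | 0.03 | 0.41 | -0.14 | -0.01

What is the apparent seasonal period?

5

The largest autocorrelation is r_5 = 0.41; the remaining lags stay at or below 0.03.
The dominant spike at lag 5 indicates a seasonal period of 5.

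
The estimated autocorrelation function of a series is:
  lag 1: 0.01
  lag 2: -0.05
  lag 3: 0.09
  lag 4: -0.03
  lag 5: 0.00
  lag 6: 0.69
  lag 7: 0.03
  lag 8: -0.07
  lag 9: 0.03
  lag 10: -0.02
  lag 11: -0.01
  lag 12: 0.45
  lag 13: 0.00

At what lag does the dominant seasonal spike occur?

The largest autocorrelation is r_6 = 0.69, with a weaker echo at lag 12 (0.45); the remaining lags stay at or below 0.09.
The dominant spike at lag 6 indicates a seasonal period of 6.

6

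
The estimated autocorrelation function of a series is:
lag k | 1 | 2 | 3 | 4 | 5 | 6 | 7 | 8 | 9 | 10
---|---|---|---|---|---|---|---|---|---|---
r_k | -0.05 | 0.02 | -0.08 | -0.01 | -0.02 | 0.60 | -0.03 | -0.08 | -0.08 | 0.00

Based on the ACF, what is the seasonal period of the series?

6

The largest autocorrelation is r_6 = 0.60; the remaining lags stay at or below 0.02.
The dominant spike at lag 6 indicates a seasonal period of 6.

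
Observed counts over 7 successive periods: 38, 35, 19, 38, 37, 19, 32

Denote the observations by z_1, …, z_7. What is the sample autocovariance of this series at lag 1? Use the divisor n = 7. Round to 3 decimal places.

-20.717

Mean z̄ = (38 + 35 + 19 + 38 + 37 + 19 + 32)/7 = 31.1429
Σ_{t=1}^{6}(z_t−z̄)(z_{t+1}−z̄) = -145.0204
γ_1 = -145.0204 / 7 = -20.717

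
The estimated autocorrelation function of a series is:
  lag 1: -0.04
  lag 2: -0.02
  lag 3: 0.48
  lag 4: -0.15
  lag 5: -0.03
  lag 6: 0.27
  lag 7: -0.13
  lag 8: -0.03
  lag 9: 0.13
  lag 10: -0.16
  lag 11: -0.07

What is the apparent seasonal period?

The largest autocorrelation is r_3 = 0.48, with a weaker echo at lag 6 (0.27); the remaining lags stay at or below 0.13.
The dominant spike at lag 3 indicates a seasonal period of 3.

3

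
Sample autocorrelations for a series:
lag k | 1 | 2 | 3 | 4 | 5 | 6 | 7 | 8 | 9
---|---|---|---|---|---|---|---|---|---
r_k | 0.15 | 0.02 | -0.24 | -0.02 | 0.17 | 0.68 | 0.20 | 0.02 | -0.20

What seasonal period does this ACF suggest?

The largest autocorrelation is r_6 = 0.68; the remaining lags stay at or below 0.20.
The dominant spike at lag 6 indicates a seasonal period of 6.

6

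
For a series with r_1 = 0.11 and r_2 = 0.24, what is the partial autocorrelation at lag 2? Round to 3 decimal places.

0.231

φ_{22} = (r_2 − r_1²) / (1 − r_1²)
r_1² = (0.11)² = 0.0121
Numerator = 0.24 − 0.0121 = 0.2279; denominator = 1 − 0.0121 = 0.9879
φ_{22} = 0.2279 / 0.9879 = 0.231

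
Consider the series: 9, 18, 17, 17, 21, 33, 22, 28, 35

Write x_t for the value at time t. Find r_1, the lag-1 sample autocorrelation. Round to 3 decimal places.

Mean x̄ = (9 + 18 + 17 + 17 + 21 + 33 + 22 + 28 + 35)/9 = 22.2222
Numerator Σ_{t=1}^{8}(x_t−x̄)(x_{t+1}−x̄) = 168.5062
Denominator Σ(x_t−x̄)² = 561.5556
r_1 = 168.5062 / 561.5556 = 0.300

0.300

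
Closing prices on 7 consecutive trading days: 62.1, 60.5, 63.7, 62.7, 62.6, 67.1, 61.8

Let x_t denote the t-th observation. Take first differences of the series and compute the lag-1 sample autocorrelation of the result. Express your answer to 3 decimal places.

First differences Δx: -1.6, 3.2, -1.0, -0.1, 4.5, -5.3
Mean of differences = -0.0500
Numerator Σ(Δx_t−Δx̄)(Δx_{t+1}−Δx̄) = -32.1925
Denominator Σ(Δx_t−Δx̄)² = 62.1350
r_1(Δx) = -32.1925 / 62.1350 = -0.518

-0.518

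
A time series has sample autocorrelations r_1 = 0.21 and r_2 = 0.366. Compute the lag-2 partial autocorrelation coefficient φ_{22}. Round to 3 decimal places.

0.337

φ_{22} = (r_2 − r_1²) / (1 − r_1²)
r_1² = (0.21)² = 0.0441
Numerator = 0.366 − 0.0441 = 0.3219; denominator = 1 − 0.0441 = 0.9559
φ_{22} = 0.3219 / 0.9559 = 0.337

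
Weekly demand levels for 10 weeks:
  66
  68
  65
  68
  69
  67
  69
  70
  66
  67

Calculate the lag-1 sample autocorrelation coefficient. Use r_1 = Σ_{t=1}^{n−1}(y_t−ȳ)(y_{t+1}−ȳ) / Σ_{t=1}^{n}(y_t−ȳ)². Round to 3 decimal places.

Mean ȳ = (66 + 68 + 65 + 68 + 69 + 67 + 69 + 70 + 66 + 67)/10 = 67.5000
Numerator Σ_{t=1}^{9}(y_t−ȳ)(y_{t+1}−ȳ) = -3.2500
Denominator Σ(y_t−ȳ)² = 22.5000
r_1 = -3.2500 / 22.5000 = -0.144

-0.144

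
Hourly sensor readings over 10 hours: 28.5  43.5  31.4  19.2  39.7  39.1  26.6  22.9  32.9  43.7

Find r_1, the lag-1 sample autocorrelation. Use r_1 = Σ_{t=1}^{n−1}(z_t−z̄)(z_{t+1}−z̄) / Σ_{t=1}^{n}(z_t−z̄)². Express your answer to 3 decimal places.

-0.106

Mean z̄ = (28.5 + 43.5 + 31.4 + 19.2 + 39.7 + 39.1 + 26.6 + 22.9 + 32.9 + 43.7)/10 = 32.7500
Numerator Σ_{t=1}^{9}(z_t−z̄)(z_{t+1}−z̄) = -70.2575
Denominator Σ(z_t−z̄)² = 662.4450
r_1 = -70.2575 / 662.4450 = -0.106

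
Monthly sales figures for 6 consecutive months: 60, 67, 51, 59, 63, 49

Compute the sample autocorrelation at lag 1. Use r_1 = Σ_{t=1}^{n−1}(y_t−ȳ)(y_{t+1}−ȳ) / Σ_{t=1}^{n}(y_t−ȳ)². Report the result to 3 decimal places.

-0.388

Mean ȳ = (60 + 67 + 51 + 59 + 63 + 49)/6 = 58.1667
Deviations from mean: 1.8333, 8.8333, -7.1667, 0.8333, 4.8333, -9.1667
Σ(y_t−ȳ)(y_{t+1}−ȳ) = (16.1944) + (-63.3056) + (-5.9722) + (4.0278) + (-44.3056) = -93.3611
Denominator Σ(y_t−ȳ)² = 240.8333
r_1 = -93.3611 / 240.8333 = -0.388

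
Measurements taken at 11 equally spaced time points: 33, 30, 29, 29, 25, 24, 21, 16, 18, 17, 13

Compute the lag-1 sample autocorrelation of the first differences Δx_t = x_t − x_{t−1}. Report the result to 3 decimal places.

-0.310

First differences Δx: -3, -1, 0, -4, -1, -3, -5, 2, -1, -4
Mean of differences = -2.0000
Numerator Σ(Δx_t−Δx̄)(Δx_{t+1}−Δx̄) = -13.0000
Denominator Σ(Δx_t−Δx̄)² = 42.0000
r_1(Δx) = -13.0000 / 42.0000 = -0.310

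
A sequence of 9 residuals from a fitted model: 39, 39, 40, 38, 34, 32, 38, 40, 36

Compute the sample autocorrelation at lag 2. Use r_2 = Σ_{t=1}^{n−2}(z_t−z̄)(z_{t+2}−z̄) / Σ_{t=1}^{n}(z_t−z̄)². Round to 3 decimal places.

-0.391

Mean z̄ = (39 + 39 + 40 + 38 + 34 + 32 + 38 + 40 + 36)/9 = 37.3333
Σ(z_t−z̄)(z_{t+2}−z̄) = (4.4444) + (1.1111) + (-8.8889) + (-3.5556) + (-2.2222) + (-14.2222) + (-0.8889) = -24.2222
Denominator Σ(z_t−z̄)² = 62.0000
r_2 = -24.2222 / 62.0000 = -0.391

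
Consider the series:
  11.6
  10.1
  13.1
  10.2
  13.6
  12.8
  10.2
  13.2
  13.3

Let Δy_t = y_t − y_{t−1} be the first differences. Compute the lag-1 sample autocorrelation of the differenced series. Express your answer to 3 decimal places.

-0.675

First differences Δy: -1.5, 3.0, -2.9, 3.4, -0.8, -2.6, 3.0, 0.1
Mean of differences = 0.2125
Numerator Σ(Δy_t−Δȳ)(Δy_{t+1}−Δȳ) = -31.9039
Denominator Σ(Δy_t−Δȳ)² = 47.2688
r_1(Δy) = -31.9039 / 47.2688 = -0.675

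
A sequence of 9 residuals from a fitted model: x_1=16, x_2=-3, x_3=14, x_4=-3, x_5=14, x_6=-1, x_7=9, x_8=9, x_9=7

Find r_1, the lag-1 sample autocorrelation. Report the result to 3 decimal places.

Mean x̄ = (16 − 3 + 14 − 3 + 14 − 1 + 9 + 9 + 7)/9 = 6.8889
Numerator Σ_{t=1}^{8}(x_t−x̄)(x_{t+1}−x̄) = -369.1235
Denominator Σ(x_t−x̄)² = 450.8889
r_1 = -369.1235 / 450.8889 = -0.819

-0.819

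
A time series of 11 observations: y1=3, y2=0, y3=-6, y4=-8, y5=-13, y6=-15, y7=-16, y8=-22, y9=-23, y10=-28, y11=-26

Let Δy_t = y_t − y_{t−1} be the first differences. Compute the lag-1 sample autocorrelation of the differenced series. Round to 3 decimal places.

-0.503

First differences Δy: -3, -6, -2, -5, -2, -1, -6, -1, -5, 2
Mean of differences = -2.9000
Numerator Σ(Δy_t−Δȳ)(Δy_{t+1}−Δȳ) = -30.6100
Denominator Σ(Δy_t−Δȳ)² = 60.9000
r_1(Δy) = -30.6100 / 60.9000 = -0.503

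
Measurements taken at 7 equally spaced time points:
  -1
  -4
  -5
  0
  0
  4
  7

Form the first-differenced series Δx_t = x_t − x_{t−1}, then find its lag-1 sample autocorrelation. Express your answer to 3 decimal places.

First differences Δx: -3, -1, 5, 0, 4, 3
Mean of differences = 1.3333
Numerator Σ(Δx_t−Δx̄)(Δx_{t+1}−Δx̄) = -2.4444
Denominator Σ(Δx_t−Δx̄)² = 49.3333
r_1(Δx) = -2.4444 / 49.3333 = -0.050

-0.050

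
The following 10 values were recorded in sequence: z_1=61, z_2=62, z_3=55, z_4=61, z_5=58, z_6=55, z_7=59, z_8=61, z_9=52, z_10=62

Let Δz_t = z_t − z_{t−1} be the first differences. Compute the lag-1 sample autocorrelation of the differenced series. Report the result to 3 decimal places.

-0.554

First differences Δz: 1, -7, 6, -3, -3, 4, 2, -9, 10
Mean of differences = 0.1111
Numerator Σ(Δz_t−Δz̄)(Δz_{t+1}−Δz̄) = -168.9012
Denominator Σ(Δz_t−Δz̄)² = 304.8889
r_1(Δz) = -168.9012 / 304.8889 = -0.554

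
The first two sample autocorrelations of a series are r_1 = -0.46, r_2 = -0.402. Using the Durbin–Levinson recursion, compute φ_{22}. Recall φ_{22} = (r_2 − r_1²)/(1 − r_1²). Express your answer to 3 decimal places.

φ_{22} = (r_2 − r_1²) / (1 − r_1²)
r_1² = (-0.46)² = 0.2116
Numerator = -0.402 − 0.2116 = -0.6136; denominator = 1 − 0.2116 = 0.7884
φ_{22} = -0.6136 / 0.7884 = -0.778

-0.778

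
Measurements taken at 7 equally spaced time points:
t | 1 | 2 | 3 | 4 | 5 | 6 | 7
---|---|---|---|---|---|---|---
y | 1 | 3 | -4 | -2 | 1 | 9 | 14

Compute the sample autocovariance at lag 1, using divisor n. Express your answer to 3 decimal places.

14.303

Mean ȳ = (1 + 3 − 4 − 2 + 1 + 9 + 14)/7 = 3.1429
Deviations: -2.1429, -0.1429, -7.1429, -5.1429, -2.1429, 5.8571, 10.8571
Σ_{t=1}^{6}(y_t−ȳ)(y_{t+1}−ȳ) = 100.1224
γ_1 = 100.1224 / 7 = 14.303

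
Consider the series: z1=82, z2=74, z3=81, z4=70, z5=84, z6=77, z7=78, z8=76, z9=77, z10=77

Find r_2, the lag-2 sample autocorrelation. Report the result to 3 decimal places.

Mean z̄ = (82 + 74 + 81 + 70 + 84 + 77 + 78 + 76 + 77 + 77)/10 = 77.6000
Numerator Σ_{t=1}^{8}(z_t−z̄)(z_{t+2}−z̄) = 72.8800
Denominator Σ(z_t−z̄)² = 146.4000
r_2 = 72.8800 / 146.4000 = 0.498

0.498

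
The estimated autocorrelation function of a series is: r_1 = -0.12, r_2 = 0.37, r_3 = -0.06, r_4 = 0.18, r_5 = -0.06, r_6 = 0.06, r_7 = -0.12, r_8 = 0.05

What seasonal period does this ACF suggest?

2

The largest autocorrelation is r_2 = 0.37, with a weaker echo at lag 4 (0.18); the remaining lags stay at or below 0.06.
The dominant spike at lag 2 indicates a seasonal period of 2.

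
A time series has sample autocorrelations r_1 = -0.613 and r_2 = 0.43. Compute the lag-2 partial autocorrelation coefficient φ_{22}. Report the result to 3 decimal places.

0.087

φ_{22} = (r_2 − r_1²) / (1 − r_1²)
r_1² = (-0.613)² = 0.375769
Numerator = 0.43 − 0.3758 = 0.0542; denominator = 1 − 0.3758 = 0.6242
φ_{22} = 0.0542 / 0.6242 = 0.087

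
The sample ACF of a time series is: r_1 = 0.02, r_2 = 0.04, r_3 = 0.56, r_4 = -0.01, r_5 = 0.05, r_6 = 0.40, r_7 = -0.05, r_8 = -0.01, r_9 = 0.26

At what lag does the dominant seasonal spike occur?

The largest autocorrelation is r_3 = 0.56, with weaker echoes at lags 6 (0.40) and 9 (0.26); the remaining lags stay at or below 0.05.
The dominant spike at lag 3 indicates a seasonal period of 3.

3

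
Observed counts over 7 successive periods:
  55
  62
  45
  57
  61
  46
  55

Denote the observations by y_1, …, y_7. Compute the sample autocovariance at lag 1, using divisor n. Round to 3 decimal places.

Mean ȳ = (55 + 62 + 45 + 57 + 61 + 46 + 55)/7 = 54.4286
Σ_{t=1}^{6}(y_t−ȳ)(y_{t+1}−ȳ) = -134.6122
γ_1 = -134.6122 / 7 = -19.230

-19.230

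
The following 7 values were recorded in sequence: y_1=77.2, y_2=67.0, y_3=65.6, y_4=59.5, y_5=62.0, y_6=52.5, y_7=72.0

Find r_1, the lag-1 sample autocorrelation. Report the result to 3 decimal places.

-0.023

Mean ȳ = (77.2 + 67.0 + 65.6 + 59.5 + 62.0 + 52.5 + 72.0)/7 = 65.1143
Numerator Σ_{t=1}^{6}(y_t−ȳ)(y_{t+1}−ȳ) = -9.1102
Denominator Σ(y_t−ȳ)² = 397.6086
r_1 = -9.1102 / 397.6086 = -0.023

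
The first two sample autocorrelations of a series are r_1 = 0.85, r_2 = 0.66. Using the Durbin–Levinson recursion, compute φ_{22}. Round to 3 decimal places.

φ_{22} = (r_2 − r_1²) / (1 − r_1²)
r_1² = (0.85)² = 0.7225
Numerator = 0.66 − 0.7225 = -0.0625; denominator = 1 − 0.7225 = 0.2775
φ_{22} = -0.0625 / 0.2775 = -0.225

-0.225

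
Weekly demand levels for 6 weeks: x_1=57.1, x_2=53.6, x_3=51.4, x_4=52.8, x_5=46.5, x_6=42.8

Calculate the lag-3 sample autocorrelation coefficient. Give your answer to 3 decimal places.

Mean x̄ = (57.1 + 53.6 + 51.4 + 52.8 + 46.5 + 42.8)/6 = 50.7000
Numerator Σ_{t=1}^{3}(x_t−x̄)(x_{t+3}−x̄) = -4.2700
Denominator Σ(x_t−x̄)² = 134.3200
r_3 = -4.2700 / 134.3200 = -0.032

-0.032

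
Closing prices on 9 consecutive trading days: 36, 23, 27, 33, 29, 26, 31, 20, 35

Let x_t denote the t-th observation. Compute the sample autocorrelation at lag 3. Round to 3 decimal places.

Mean x̄ = (36 + 23 + 27 + 33 + 29 + 26 + 31 + 20 + 35)/9 = 28.8889
Numerator Σ_{t=1}^{6}(x_t−x̄)(x_{t+3}−x̄) = 24.0741
Denominator Σ(x_t−x̄)² = 234.8889
r_3 = 24.0741 / 234.8889 = 0.102

0.102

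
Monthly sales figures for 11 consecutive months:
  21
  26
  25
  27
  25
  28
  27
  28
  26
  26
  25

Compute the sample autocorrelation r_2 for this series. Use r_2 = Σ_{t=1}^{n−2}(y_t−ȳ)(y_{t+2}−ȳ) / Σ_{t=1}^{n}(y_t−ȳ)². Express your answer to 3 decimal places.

Mean ȳ = (21 + 26 + 25 + 27 + 25 + 28 + 27 + 28 + 26 + 26 + 25)/11 = 25.8182
Numerator Σ_{t=1}^{9}(y_t−ȳ)(y_{t+2}−ȳ) = 11.6612
Denominator Σ(y_t−ȳ)² = 37.6364
r_2 = 11.6612 / 37.6364 = 0.310

0.310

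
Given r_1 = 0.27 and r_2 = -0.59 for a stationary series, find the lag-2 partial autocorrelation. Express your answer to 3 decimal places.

φ_{22} = (r_2 − r_1²) / (1 − r_1²)
r_1² = (0.27)² = 0.0729
Numerator = -0.59 − 0.0729 = -0.6629; denominator = 1 − 0.0729 = 0.9271
φ_{22} = -0.6629 / 0.9271 = -0.715

-0.715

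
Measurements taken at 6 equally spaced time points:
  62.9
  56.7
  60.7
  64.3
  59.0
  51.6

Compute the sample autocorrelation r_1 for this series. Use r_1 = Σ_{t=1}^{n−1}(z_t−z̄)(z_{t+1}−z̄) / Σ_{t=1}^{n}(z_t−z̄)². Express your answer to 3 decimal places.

-0.046

Mean z̄ = (62.9 + 56.7 + 60.7 + 64.3 + 59.0 + 51.6)/6 = 59.2000
Deviations from mean: 3.7000, -2.5000, 1.5000, 5.1000, -0.2000, -7.6000
Σ(z_t−z̄)(z_{t+1}−z̄) = (-9.2500) + (-3.7500) + (7.6500) + (-1.0200) + (1.5200) = -4.8500
Denominator Σ(z_t−z̄)² = 106.0000
r_1 = -4.8500 / 106.0000 = -0.046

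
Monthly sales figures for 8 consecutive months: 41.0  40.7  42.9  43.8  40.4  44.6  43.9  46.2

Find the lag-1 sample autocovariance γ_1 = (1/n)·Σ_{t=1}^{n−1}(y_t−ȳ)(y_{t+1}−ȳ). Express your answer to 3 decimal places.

Mean ȳ = (41.0 + 40.7 + 42.9 + 43.8 + 40.4 + 44.6 + 43.9 + 46.2)/8 = 42.9375
Deviations: -1.9375, -2.2375, -0.0375, 0.8625, -2.5375, 1.6625, 0.9625, 3.2625
Σ_{t=1}^{7}(y_t−ȳ)(y_{t+1}−ȳ) = 2.7198
γ_1 = 2.7198 / 8 = 0.340

0.340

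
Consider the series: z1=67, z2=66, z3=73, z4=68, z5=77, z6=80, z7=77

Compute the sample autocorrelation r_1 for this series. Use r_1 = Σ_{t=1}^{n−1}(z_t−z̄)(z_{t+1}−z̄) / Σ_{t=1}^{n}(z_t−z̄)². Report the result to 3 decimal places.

Mean z̄ = (67 + 66 + 73 + 68 + 77 + 80 + 77)/7 = 72.5714
Σ(z_t−z̄)(z_{t+1}−z̄) = (36.6122) + (-2.8163) + (-1.9592) + (-20.2449) + (32.8980) + (32.8980) = 77.3878
Denominator Σ(z_t−z̄)² = 189.7143
r_1 = 77.3878 / 189.7143 = 0.408

0.408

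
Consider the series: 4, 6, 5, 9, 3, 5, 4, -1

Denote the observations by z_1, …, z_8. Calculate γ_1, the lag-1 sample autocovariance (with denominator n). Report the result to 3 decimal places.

-0.268

Mean z̄ = (4 + 6 + 5 + 9 + 3 + 5 + 4 − 1)/8 = 4.3750
Σ_{t=1}^{7}(z_t−z̄)(z_{t+1}−z̄) = -2.1406
γ_1 = -2.1406 / 8 = -0.268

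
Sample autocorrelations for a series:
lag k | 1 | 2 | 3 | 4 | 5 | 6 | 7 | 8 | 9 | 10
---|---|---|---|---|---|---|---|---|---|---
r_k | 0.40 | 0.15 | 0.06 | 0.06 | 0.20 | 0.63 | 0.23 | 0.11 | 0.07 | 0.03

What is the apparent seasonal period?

The largest autocorrelation is r_6 = 0.63; the remaining lags stay at or below 0.40. The elevated value at lag 1 (0.40), dropping to 0.15 at lag 2, reflects decaying short-term dependence rather than seasonality.
The dominant spike at lag 6 indicates a seasonal period of 6.

6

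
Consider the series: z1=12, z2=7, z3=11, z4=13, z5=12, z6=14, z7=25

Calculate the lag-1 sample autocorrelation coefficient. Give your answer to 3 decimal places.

Mean z̄ = (12 + 7 + 11 + 13 + 12 + 14 + 25)/7 = 13.4286
Σ(z_t−z̄)(z_{t+1}−z̄) = (9.1837) + (15.6122) + (1.0408) + (0.6122) + (-0.8163) + (6.6122) = 32.2449
Denominator Σ(z_t−z̄)² = 185.7143
r_1 = 32.2449 / 185.7143 = 0.174

0.174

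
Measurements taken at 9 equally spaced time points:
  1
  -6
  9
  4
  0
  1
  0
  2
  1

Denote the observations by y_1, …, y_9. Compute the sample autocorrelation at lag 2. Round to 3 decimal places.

Mean ȳ = (1 − 6 + 9 + 4 + 0 + 1 + 0 + 2 + 1)/9 = 1.3333
Σ(y_t−ȳ)(y_{t+2}−ȳ) = (-2.5556) + (-19.5556) + (-10.2222) + (-0.8889) + (1.7778) + (-0.2222) + (0.4444) = -31.2222
Denominator Σ(y_t−ȳ)² = 124.0000
r_2 = -31.2222 / 124.0000 = -0.252

-0.252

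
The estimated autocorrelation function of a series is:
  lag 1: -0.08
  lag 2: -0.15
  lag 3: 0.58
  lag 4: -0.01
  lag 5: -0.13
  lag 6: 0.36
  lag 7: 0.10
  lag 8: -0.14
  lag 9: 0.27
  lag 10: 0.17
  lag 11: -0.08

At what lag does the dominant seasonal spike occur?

3

The largest autocorrelation is r_3 = 0.58, with weaker echoes at lags 6 (0.36) and 9 (0.27); the remaining lags stay at or below 0.17.
The dominant spike at lag 3 indicates a seasonal period of 3.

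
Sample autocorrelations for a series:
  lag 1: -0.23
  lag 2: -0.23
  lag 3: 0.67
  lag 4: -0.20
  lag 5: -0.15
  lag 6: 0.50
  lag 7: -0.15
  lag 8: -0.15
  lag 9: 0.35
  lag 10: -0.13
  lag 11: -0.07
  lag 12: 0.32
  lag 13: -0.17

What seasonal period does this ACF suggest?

The largest autocorrelation is r_3 = 0.67, with weaker echoes at lags 6 (0.50), 9 (0.35) and 12 (0.32); the remaining lags stay at or below -0.07.
The dominant spike at lag 3 indicates a seasonal period of 3.

3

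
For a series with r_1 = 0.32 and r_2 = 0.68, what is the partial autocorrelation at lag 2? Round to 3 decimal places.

0.643

φ_{22} = (r_2 − r_1²) / (1 − r_1²)
r_1² = (0.32)² = 0.1024
Numerator = 0.68 − 0.1024 = 0.5776; denominator = 1 − 0.1024 = 0.8976
φ_{22} = 0.5776 / 0.8976 = 0.643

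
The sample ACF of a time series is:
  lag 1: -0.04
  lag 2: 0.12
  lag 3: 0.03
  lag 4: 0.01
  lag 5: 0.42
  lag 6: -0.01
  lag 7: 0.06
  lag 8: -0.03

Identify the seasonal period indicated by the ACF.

The largest autocorrelation is r_5 = 0.42; the remaining lags stay at or below 0.12.
The dominant spike at lag 5 indicates a seasonal period of 5.

5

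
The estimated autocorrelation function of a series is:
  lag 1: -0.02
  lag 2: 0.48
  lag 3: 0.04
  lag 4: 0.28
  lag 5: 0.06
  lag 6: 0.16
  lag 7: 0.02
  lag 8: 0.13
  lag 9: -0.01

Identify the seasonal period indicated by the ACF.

2

The largest autocorrelation is r_2 = 0.48, with weaker echoes at lags 4 (0.28) and 6 (0.16); the remaining lags stay at or below 0.13.
The dominant spike at lag 2 indicates a seasonal period of 2.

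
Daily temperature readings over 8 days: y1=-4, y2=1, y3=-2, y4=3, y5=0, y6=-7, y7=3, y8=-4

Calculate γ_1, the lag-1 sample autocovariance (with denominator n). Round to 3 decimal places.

Mean ȳ = (-4 + 1 − 2 + 3 + 0 − 7 + 3 − 4)/8 = -1.2500
Deviations: -2.7500, 2.2500, -0.7500, 4.2500, 1.2500, -5.7500, 4.2500, -2.7500
Σ_{t=1}^{7}(y_t−ȳ)(y_{t+1}−ȳ) = -49.0625
γ_1 = -49.0625 / 8 = -6.133

-6.133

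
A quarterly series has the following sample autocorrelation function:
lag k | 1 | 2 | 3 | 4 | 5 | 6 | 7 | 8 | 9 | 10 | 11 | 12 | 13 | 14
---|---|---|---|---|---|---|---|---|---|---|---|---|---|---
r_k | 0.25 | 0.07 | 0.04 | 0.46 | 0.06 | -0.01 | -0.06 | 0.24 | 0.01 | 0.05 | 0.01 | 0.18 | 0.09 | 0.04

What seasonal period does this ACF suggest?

The largest autocorrelation is r_4 = 0.46; the remaining lags stay at or below 0.25. The elevated value at lag 1 (0.25), dropping to 0.07 at lag 2, reflects decaying short-term dependence rather than seasonality.
The dominant spike at lag 4 indicates a seasonal period of 4.

4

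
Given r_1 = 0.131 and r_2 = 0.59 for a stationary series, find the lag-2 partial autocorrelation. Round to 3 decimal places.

0.583

φ_{22} = (r_2 − r_1²) / (1 − r_1²)
r_1² = (0.131)² = 0.017161
Numerator = 0.59 − 0.0172 = 0.5728; denominator = 1 − 0.0172 = 0.9828
φ_{22} = 0.5728 / 0.9828 = 0.583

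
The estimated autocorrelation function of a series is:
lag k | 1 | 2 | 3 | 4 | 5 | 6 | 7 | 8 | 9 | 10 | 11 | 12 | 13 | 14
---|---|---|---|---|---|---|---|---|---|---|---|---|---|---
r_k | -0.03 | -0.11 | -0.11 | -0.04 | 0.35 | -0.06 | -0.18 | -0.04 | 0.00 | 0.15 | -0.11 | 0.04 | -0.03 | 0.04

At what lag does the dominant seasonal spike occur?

The largest autocorrelation is r_5 = 0.35, with a weaker echo at lag 10 (0.15); the remaining lags stay at or below 0.04.
The dominant spike at lag 5 indicates a seasonal period of 5.

5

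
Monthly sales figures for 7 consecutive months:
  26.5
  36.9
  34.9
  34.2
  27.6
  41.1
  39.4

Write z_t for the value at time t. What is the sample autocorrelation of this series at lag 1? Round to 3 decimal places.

-0.158

Mean z̄ = (26.5 + 36.9 + 34.9 + 34.2 + 27.6 + 41.1 + 39.4)/7 = 34.3714
Deviations from mean: -7.8714, 2.5286, 0.5286, -0.1714, -6.7714, 6.7286, 5.0286
Σ(z_t−z̄)(z_{t+1}−z̄) = (-19.9035) + (1.3365) + (-0.0906) + (1.1608) + (-45.5620) + (33.8351) = -29.2237
Denominator Σ(z_t−z̄)² = 185.0743
r_1 = -29.2237 / 185.0743 = -0.158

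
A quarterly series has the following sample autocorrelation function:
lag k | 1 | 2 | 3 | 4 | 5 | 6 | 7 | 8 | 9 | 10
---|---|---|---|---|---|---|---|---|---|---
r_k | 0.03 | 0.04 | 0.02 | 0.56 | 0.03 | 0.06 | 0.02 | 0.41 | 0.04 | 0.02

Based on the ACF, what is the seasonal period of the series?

4

The largest autocorrelation is r_4 = 0.56, with a weaker echo at lag 8 (0.41); the remaining lags stay at or below 0.06.
The dominant spike at lag 4 indicates a seasonal period of 4.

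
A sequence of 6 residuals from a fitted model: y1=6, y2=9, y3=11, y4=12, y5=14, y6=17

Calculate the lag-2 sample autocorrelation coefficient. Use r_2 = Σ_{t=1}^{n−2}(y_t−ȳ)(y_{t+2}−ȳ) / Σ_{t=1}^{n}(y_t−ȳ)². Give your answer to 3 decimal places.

0.041

Mean ȳ = (6 + 9 + 11 + 12 + 14 + 17)/6 = 11.5000
Deviations from mean: -5.5000, -2.5000, -0.5000, 0.5000, 2.5000, 5.5000
Numerator Σ_{t=1}^{4}(y_t−ȳ)(y_{t+2}−ȳ) = 3.0000
Denominator Σ(y_t−ȳ)² = 73.5000
r_2 = 3.0000 / 73.5000 = 0.041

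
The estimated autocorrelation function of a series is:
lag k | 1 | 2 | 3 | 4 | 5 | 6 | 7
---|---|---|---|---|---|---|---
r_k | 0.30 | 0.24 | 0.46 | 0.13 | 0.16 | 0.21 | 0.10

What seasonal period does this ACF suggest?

3

The largest autocorrelation is r_3 = 0.46; the remaining lags stay at or below 0.30. The elevated value at lag 1 (0.30), dropping to 0.24 at lag 2, reflects decaying short-term dependence rather than seasonality.
The dominant spike at lag 3 indicates a seasonal period of 3.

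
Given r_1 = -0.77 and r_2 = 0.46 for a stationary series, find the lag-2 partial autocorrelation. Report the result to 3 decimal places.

-0.326

φ_{22} = (r_2 − r_1²) / (1 − r_1²)
r_1² = (-0.77)² = 0.5929
Numerator = 0.46 − 0.5929 = -0.1329; denominator = 1 − 0.5929 = 0.4071
φ_{22} = -0.1329 / 0.4071 = -0.326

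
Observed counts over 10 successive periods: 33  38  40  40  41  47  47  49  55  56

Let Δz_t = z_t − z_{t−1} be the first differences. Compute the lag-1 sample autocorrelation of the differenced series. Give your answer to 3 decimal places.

First differences Δz: 5, 2, 0, 1, 6, 0, 2, 6, 1
Mean of differences = 2.5556
Numerator Σ(Δz_t−Δz̄)(Δz_{t+1}−Δz̄) = -15.9753
Denominator Σ(Δz_t−Δz̄)² = 48.2222
r_1(Δz) = -15.9753 / 48.2222 = -0.331

-0.331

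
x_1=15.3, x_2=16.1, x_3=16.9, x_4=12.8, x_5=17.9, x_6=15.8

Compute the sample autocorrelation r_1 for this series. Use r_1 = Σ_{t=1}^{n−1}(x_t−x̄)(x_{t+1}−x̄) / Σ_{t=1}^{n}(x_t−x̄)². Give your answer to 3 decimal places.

Mean x̄ = (15.3 + 16.1 + 16.9 + 12.8 + 17.9 + 15.8)/6 = 15.8000
Deviations from mean: -0.5000, 0.3000, 1.1000, -3.0000, 2.1000, 0.0000
Σ(x_t−x̄)(x_{t+1}−x̄) = (-0.1500) + (0.3300) + (-3.3000) + (-6.3000) + (0.0000) = -9.4200
Denominator Σ(x_t−x̄)² = 14.9600
r_1 = -9.4200 / 14.9600 = -0.630

-0.630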